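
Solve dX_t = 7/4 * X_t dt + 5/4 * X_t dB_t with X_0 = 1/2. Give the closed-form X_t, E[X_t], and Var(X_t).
X_t = 1/2 * exp((31/32) t + (5/4) B_t); E[X_t] = exp(7*t/4)/2; Var(X_t) = (exp(25*t/16) - 1)*exp(7*t/2)/4

For GBM dX = mu X dt + sigma X dB with X_0 = x_0, apply Itô to Y = log X: dY = (mu - sigma^2/2) dt + sigma dB, so Y_t = log(x_0) + (mu - sigma^2/2) t + sigma B_t and hence X_t = x_0 * exp((mu - sigma^2/2) t + sigma B_t).
With mu = 7/4, sigma = 5/4, x_0 = 1/2, this gives:
  X_t = 1/2 * exp((31/32) * t + (5/4) * B_t).
Since sigma*B_t ~ Normal(0, sigma^2 t), E[exp(sigma*B_t)] = exp(sigma^2 t / 2); so E[X_t] = x_0 * exp((mu - sigma^2/2) t) * exp(sigma^2 t / 2) = x_0 * exp(mu t) = exp(7*t/4)/2.
Var(X_t) = E[X_t^2] - (E[X_t])^2 = x_0^2 * exp(2 mu t) * (exp(sigma^2 t) - 1) = (exp(25*t/16) - 1)*exp(7*t/2)/4.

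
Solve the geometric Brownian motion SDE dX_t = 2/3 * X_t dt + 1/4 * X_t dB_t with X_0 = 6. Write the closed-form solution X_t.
X_t = 6 * exp((61/96) * t + (1/4) * B_t)

For GBM dX = mu X dt + sigma X dB with X_0 = x_0, apply Itô to Y = log X: dY = (mu - sigma^2/2) dt + sigma dB, so Y_t = log(x_0) + (mu - sigma^2/2) t + sigma B_t and hence X_t = x_0 * exp((mu - sigma^2/2) t + sigma B_t).
With mu = 2/3, sigma = 1/4, x_0 = 6, this gives:
  X_t = 6 * exp((61/96) * t + (1/4) * B_t).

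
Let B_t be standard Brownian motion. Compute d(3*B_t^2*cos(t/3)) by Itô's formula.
d(3*B_t^2*cos(t/3)) = (-B_t^2*sin(t/3) + 3*cos(t/3)) dt + (6*B_t*cos(t/3)) dB_t

Itô's formula for f(t, x): d f(t, B_t) = (f_t + (1/2) f_xx) dt + f_x dB_t. Compute partials of f(t, x) = 3*x^2*cos(t/3):
  f_t(t,x)  = -x^2*sin(t/3)
  f_x(t,x)  = 6*x*cos(t/3)
  f_xx(t,x) = 6*cos(t/3)
Assemble drift = f_t + (1/2) f_xx = -x^2*sin(t/3) + 3*cos(t/3) and diffusion = f_x = 6*x*cos(t/3). Substituting x = B_t:
  d(3*B_t^2*cos(t/3)) = (-B_t^2*sin(t/3) + 3*cos(t/3)) dt + (6*B_t*cos(t/3)) dB_t.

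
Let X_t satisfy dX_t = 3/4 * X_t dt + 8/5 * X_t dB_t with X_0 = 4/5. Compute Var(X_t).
Var(X_t) = 16*(exp(64*t/25) - 1)*exp(3*t/2)/25

For GBM dX = mu X dt + sigma X dB with X_0 = x_0, apply Itô to Y = log X: dY = (mu - sigma^2/2) dt + sigma dB, so Y_t = log(x_0) + (mu - sigma^2/2) t + sigma B_t and hence X_t = x_0 * exp((mu - sigma^2/2) t + sigma B_t).
With mu = 3/4, sigma = 8/5, x_0 = 4/5, this gives:
  X_t = 4/5 * exp((-53/100) * t + (8/5) * B_t).
Since sigma*B_t ~ Normal(0, sigma^2 t), E[exp(sigma*B_t)] = exp(sigma^2 t / 2); so E[X_t] = x_0 * exp((mu - sigma^2/2) t) * exp(sigma^2 t / 2) = x_0 * exp(mu t) = 4*exp(3*t/4)/5.
Var(X_t) = E[X_t^2] - (E[X_t])^2 = x_0^2 * exp(2 mu t) * (exp(sigma^2 t) - 1) = 16*(exp(64*t/25) - 1)*exp(3*t/2)/25.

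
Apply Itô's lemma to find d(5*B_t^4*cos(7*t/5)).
d(5*B_t^4*cos(7*t/5)) = (B_t^2*(-7*B_t^2*sin(7*t/5) + 30*cos(7*t/5))) dt + (20*B_t^3*cos(7*t/5)) dB_t

Itô's formula for f(t, x): d f(t, B_t) = (f_t + (1/2) f_xx) dt + f_x dB_t. Compute partials of f(t, x) = 5*x^4*cos(7*t/5):
  f_t(t,x)  = -7*x^4*sin(7*t/5)
  f_x(t,x)  = 20*x^3*cos(7*t/5)
  f_xx(t,x) = 60*x^2*cos(7*t/5)
Assemble drift = f_t + (1/2) f_xx = x^2*(-7*x^2*sin(7*t/5) + 30*cos(7*t/5)) and diffusion = f_x = 20*x^3*cos(7*t/5). Substituting x = B_t:
  d(5*B_t^4*cos(7*t/5)) = (B_t^2*(-7*B_t^2*sin(7*t/5) + 30*cos(7*t/5))) dt + (20*B_t^3*cos(7*t/5)) dB_t.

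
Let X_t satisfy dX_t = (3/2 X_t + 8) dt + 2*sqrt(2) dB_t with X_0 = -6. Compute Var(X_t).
Var(X_t) = 8*exp(3*t)/3 - 8/3

The variance V(t) = Var(X_t) satisfies V'(t) = 2 a V(t) + c^2 with V(0) = 0 (drift coefficient is linear in X, diffusion is constant). With a = 3/2, c = 2*sqrt(2), the solution is
  V(t) = (c^2 / (2 a)) * (exp(2 a t) - 1)
       = ((2*sqrt(2))^2 / (2*(3/2))) * (exp(3 t) - 1)
       = 8*exp(3*t)/3 - 8/3.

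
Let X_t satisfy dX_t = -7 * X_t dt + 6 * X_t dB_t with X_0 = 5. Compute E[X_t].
E[X_t] = 5*exp(-7*t)

For GBM dX = mu X dt + sigma X dB with X_0 = x_0, apply Itô to Y = log X: dY = (mu - sigma^2/2) dt + sigma dB, so Y_t = log(x_0) + (mu - sigma^2/2) t + sigma B_t and hence X_t = x_0 * exp((mu - sigma^2/2) t + sigma B_t).
With mu = -7, sigma = 6, x_0 = 5, this gives:
  X_t = 5 * exp((-25) * t + (6) * B_t).
Since sigma*B_t ~ Normal(0, sigma^2 t), E[exp(sigma*B_t)] = exp(sigma^2 t / 2); so E[X_t] = x_0 * exp((mu - sigma^2/2) t) * exp(sigma^2 t / 2) = x_0 * exp(mu t) = 5*exp(-7*t).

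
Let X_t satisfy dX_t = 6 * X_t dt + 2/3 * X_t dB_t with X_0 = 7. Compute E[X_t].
E[X_t] = 7*exp(6*t)

For GBM dX = mu X dt + sigma X dB with X_0 = x_0, apply Itô to Y = log X: dY = (mu - sigma^2/2) dt + sigma dB, so Y_t = log(x_0) + (mu - sigma^2/2) t + sigma B_t and hence X_t = x_0 * exp((mu - sigma^2/2) t + sigma B_t).
With mu = 6, sigma = 2/3, x_0 = 7, this gives:
  X_t = 7 * exp((52/9) * t + (2/3) * B_t).
Since sigma*B_t ~ Normal(0, sigma^2 t), E[exp(sigma*B_t)] = exp(sigma^2 t / 2); so E[X_t] = x_0 * exp((mu - sigma^2/2) t) * exp(sigma^2 t / 2) = x_0 * exp(mu t) = 7*exp(6*t).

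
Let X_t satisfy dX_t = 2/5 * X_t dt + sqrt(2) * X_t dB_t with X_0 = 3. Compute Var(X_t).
Var(X_t) = 9*(exp(2*t) - 1)*exp(4*t/5)

For GBM dX = mu X dt + sigma X dB with X_0 = x_0, apply Itô to Y = log X: dY = (mu - sigma^2/2) dt + sigma dB, so Y_t = log(x_0) + (mu - sigma^2/2) t + sigma B_t and hence X_t = x_0 * exp((mu - sigma^2/2) t + sigma B_t).
With mu = 2/5, sigma = sqrt(2), x_0 = 3, this gives:
  X_t = 3 * exp((-3/5) * t + (sqrt(2)) * B_t).
Since sigma*B_t ~ Normal(0, sigma^2 t), E[exp(sigma*B_t)] = exp(sigma^2 t / 2); so E[X_t] = x_0 * exp((mu - sigma^2/2) t) * exp(sigma^2 t / 2) = x_0 * exp(mu t) = 3*exp(2*t/5).
Var(X_t) = E[X_t^2] - (E[X_t])^2 = x_0^2 * exp(2 mu t) * (exp(sigma^2 t) - 1) = 9*(exp(2*t) - 1)*exp(4*t/5).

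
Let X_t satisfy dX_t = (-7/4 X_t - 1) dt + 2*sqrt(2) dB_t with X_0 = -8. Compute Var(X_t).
Var(X_t) = 16/7 - 16*exp(-7*t/2)/7

The variance V(t) = Var(X_t) satisfies V'(t) = 2 a V(t) + c^2 with V(0) = 0 (drift coefficient is linear in X, diffusion is constant). With a = -7/4, c = 2*sqrt(2), the solution is
  V(t) = (c^2 / (2 a)) * (exp(2 a t) - 1)
       = ((2*sqrt(2))^2 / (2*(-7/4))) * (exp((-7/2) t) - 1)
       = 16/7 - 16*exp(-7*t/2)/7.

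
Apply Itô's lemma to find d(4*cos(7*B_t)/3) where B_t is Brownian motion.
d(4*cos(7*B_t)/3) = (-98*cos(7*B_t)/3) dt + (-28*sin(7*B_t)/3) dB_t

Itô's formula for f(B_t) gives d f(B_t) = f'(B_t) dB_t + (1/2) f''(B_t) dt. Compute derivatives of f(x) = 4*cos(7*x)/3:
  f'(x)  = -28*sin(7*x)/3
  f''(x) = -196*cos(7*x)/3
Substitute x = B_t and multiply the f'' term by 1/2:
  drift     = (1/2) * (-196*cos(7*x)/3) evaluated at B_t = -98*cos(7*B_t)/3
  diffusion = (-28*sin(7*x)/3) evaluated at B_t = -28*sin(7*B_t)/3
Therefore d(4*cos(7*B_t)/3) = (-98*cos(7*B_t)/3) dt + (-28*sin(7*B_t)/3) dB_t.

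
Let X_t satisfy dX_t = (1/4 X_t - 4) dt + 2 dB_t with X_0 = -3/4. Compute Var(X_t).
Var(X_t) = 8*exp(t/2) - 8

The variance V(t) = Var(X_t) satisfies V'(t) = 2 a V(t) + c^2 with V(0) = 0 (drift coefficient is linear in X, diffusion is constant). With a = 1/4, c = 2, the solution is
  V(t) = (c^2 / (2 a)) * (exp(2 a t) - 1)
       = (2^2 / (2*(1/4))) * (exp((1/2) t) - 1)
       = 8*exp(t/2) - 8.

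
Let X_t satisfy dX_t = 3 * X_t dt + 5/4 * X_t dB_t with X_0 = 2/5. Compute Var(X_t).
Var(X_t) = 4*(exp(25*t/16) - 1)*exp(6*t)/25

For GBM dX = mu X dt + sigma X dB with X_0 = x_0, apply Itô to Y = log X: dY = (mu - sigma^2/2) dt + sigma dB, so Y_t = log(x_0) + (mu - sigma^2/2) t + sigma B_t and hence X_t = x_0 * exp((mu - sigma^2/2) t + sigma B_t).
With mu = 3, sigma = 5/4, x_0 = 2/5, this gives:
  X_t = 2/5 * exp((71/32) * t + (5/4) * B_t).
Since sigma*B_t ~ Normal(0, sigma^2 t), E[exp(sigma*B_t)] = exp(sigma^2 t / 2); so E[X_t] = x_0 * exp((mu - sigma^2/2) t) * exp(sigma^2 t / 2) = x_0 * exp(mu t) = 2*exp(3*t)/5.
Var(X_t) = E[X_t^2] - (E[X_t])^2 = x_0^2 * exp(2 mu t) * (exp(sigma^2 t) - 1) = 4*(exp(25*t/16) - 1)*exp(6*t)/25.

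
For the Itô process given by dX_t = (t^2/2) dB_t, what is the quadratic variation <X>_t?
<X>_t = t^5/20

For an Itô process dX_t = a(t) dt + b(t) dB_t, the quadratic variation is <X>_t = int_0^t b(s)^2 ds (the drift term does not contribute). Here b(s) = s^2/2, so
  b(s)^2 = s^4/4.
Integrating from 0 to t:
  <X>_t = int_0^t (s^4/4) ds = t^5/20.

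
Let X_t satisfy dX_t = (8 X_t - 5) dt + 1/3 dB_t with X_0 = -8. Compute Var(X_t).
Var(X_t) = exp(16*t)/144 - 1/144

The variance V(t) = Var(X_t) satisfies V'(t) = 2 a V(t) + c^2 with V(0) = 0 (drift coefficient is linear in X, diffusion is constant). With a = 8, c = 1/3, the solution is
  V(t) = (c^2 / (2 a)) * (exp(2 a t) - 1)
       = ((1/3)^2 / (2*8)) * (exp(16 t) - 1)
       = exp(16*t)/144 - 1/144.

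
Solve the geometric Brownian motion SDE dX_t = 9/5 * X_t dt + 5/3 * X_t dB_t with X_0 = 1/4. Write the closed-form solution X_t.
X_t = 1/4 * exp((37/90) * t + (5/3) * B_t)

For GBM dX = mu X dt + sigma X dB with X_0 = x_0, apply Itô to Y = log X: dY = (mu - sigma^2/2) dt + sigma dB, so Y_t = log(x_0) + (mu - sigma^2/2) t + sigma B_t and hence X_t = x_0 * exp((mu - sigma^2/2) t + sigma B_t).
With mu = 9/5, sigma = 5/3, x_0 = 1/4, this gives:
  X_t = 1/4 * exp((37/90) * t + (5/3) * B_t).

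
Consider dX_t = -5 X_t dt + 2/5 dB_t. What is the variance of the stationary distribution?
lim Var(X_t) = 2/125

The OU SDE dX = -theta X dt + sigma dB admits the integrating factor exp(theta t): d(exp(theta t) X_t) = sigma exp(theta t) dB_t. Integrating from 0 to t gives X_t = x_0 * exp(-theta t) + sigma * int_0^t exp(-theta (t-s)) dB_s for any initial x_0. The Itô integral has variance (by the Itô isometry) sigma^2 * int_0^t exp(-2 theta (t - s)) ds = sigma^2 * (1 - exp(-2 theta t)) / (2 theta), independent of x_0.
With theta = 5, sigma = 2/5:
  Var(X_t) = (2/5)^2 * (1 - exp(-2*5 t)) / (2 * 5) = 2/125 - 2*exp(-10*t)/125.
As t -> infinity, exp(-2*5 t) -> 0, so the stationary variance is sigma^2 / (2 theta) = 2/125.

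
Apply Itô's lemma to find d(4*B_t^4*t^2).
d(4*B_t^4*t^2) = (8*B_t^2*t*(B_t^2 + 3*t)) dt + (16*B_t^3*t^2) dB_t

Itô's formula for f(t, x): d f(t, B_t) = (f_t + (1/2) f_xx) dt + f_x dB_t. Compute partials of f(t, x) = 4*t^2*x^4:
  f_t(t,x)  = 8*t*x^4
  f_x(t,x)  = 16*t^2*x^3
  f_xx(t,x) = 48*t^2*x^2
Assemble drift = f_t + (1/2) f_xx = 8*t*x^2*(3*t + x^2) and diffusion = f_x = 16*t^2*x^3. Substituting x = B_t:
  d(4*B_t^4*t^2) = (8*B_t^2*t*(B_t^2 + 3*t)) dt + (16*B_t^3*t^2) dB_t.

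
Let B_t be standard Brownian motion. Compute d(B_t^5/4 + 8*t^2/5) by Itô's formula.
d(B_t^5/4 + 8*t^2/5) = (5*B_t^3/2 + 16*t/5) dt + (5*B_t^4/4) dB_t

Itô's formula for f(t, x): d f(t, B_t) = (f_t + (1/2) f_xx) dt + f_x dB_t. Compute partials of f(t, x) = 8*t^2/5 + x^5/4:
  f_t(t,x)  = 16*t/5
  f_x(t,x)  = 5*x^4/4
  f_xx(t,x) = 5*x^3
Assemble drift = f_t + (1/2) f_xx = 16*t/5 + 5*x^3/2 and diffusion = f_x = 5*x^4/4. Substituting x = B_t:
  d(B_t^5/4 + 8*t^2/5) = (5*B_t^3/2 + 16*t/5) dt + (5*B_t^4/4) dB_t.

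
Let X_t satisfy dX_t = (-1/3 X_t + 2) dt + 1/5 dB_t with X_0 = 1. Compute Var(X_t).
Var(X_t) = 3/50 - 3*exp(-2*t/3)/50

The variance V(t) = Var(X_t) satisfies V'(t) = 2 a V(t) + c^2 with V(0) = 0 (drift coefficient is linear in X, diffusion is constant). With a = -1/3, c = 1/5, the solution is
  V(t) = (c^2 / (2 a)) * (exp(2 a t) - 1)
       = ((1/5)^2 / (2*(-1/3))) * (exp((-2/3) t) - 1)
       = 3/50 - 3*exp(-2*t/3)/50.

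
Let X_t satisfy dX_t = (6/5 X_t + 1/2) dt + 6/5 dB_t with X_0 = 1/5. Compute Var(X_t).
Var(X_t) = 3*exp(12*t/5)/5 - 3/5

The variance V(t) = Var(X_t) satisfies V'(t) = 2 a V(t) + c^2 with V(0) = 0 (drift coefficient is linear in X, diffusion is constant). With a = 6/5, c = 6/5, the solution is
  V(t) = (c^2 / (2 a)) * (exp(2 a t) - 1)
       = ((6/5)^2 / (2*(6/5))) * (exp((12/5) t) - 1)
       = 3*exp(12*t/5)/5 - 3/5.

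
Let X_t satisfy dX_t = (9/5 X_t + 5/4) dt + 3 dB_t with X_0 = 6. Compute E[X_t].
E[X_t] = 241*exp(9*t/5)/36 - 25/36

Taking expectations and using E[dB_t] = 0, the mean m(t) = E[X_t] satisfies the ODE m'(t) = a m(t) + b with m(0) = x_0. With a = 9/5, b = 5/4, x_0 = 6, the solution is
  m(t) = x_0 * exp(a t) + (b/a) * (exp(a t) - 1)
       = 6 * exp((9/5) t) + ((5/4)/(9/5)) * (exp((9/5) t) - 1)
       = 241*exp(9*t/5)/36 - 25/36.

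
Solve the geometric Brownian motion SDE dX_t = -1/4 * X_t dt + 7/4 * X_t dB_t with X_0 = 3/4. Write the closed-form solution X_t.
X_t = 3/4 * exp((-57/32) * t + (7/4) * B_t)

For GBM dX = mu X dt + sigma X dB with X_0 = x_0, apply Itô to Y = log X: dY = (mu - sigma^2/2) dt + sigma dB, so Y_t = log(x_0) + (mu - sigma^2/2) t + sigma B_t and hence X_t = x_0 * exp((mu - sigma^2/2) t + sigma B_t).
With mu = -1/4, sigma = 7/4, x_0 = 3/4, this gives:
  X_t = 3/4 * exp((-57/32) * t + (7/4) * B_t).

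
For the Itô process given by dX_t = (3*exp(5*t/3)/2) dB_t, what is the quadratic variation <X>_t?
<X>_t = 27*exp(10*t/3)/40 - 27/40

For an Itô process dX_t = a(t) dt + b(t) dB_t, the quadratic variation is <X>_t = int_0^t b(s)^2 ds (the drift term does not contribute). Here b(s) = 3*exp(5*s/3)/2, so
  b(s)^2 = 9*exp(10*s/3)/4.
Integrating from 0 to t:
  <X>_t = int_0^t (9*exp(10*s/3)/4) ds = 27*exp(10*t/3)/40 - 27/40.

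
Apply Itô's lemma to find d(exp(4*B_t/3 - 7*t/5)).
d(exp(4*B_t/3 - 7*t/5)) = (-23*exp(4*B_t/3 - 7*t/5)/45) dt + (4*exp(4*B_t/3 - 7*t/5)/3) dB_t

Itô's formula for f(t, x): d f(t, B_t) = (f_t + (1/2) f_xx) dt + f_x dB_t. Compute partials of f(t, x) = exp(-7*t/5 + 4*x/3):
  f_t(t,x)  = -7*exp(-7*t/5 + 4*x/3)/5
  f_x(t,x)  = 4*exp(-7*t/5 + 4*x/3)/3
  f_xx(t,x) = 16*exp(-7*t/5 + 4*x/3)/9
Assemble drift = f_t + (1/2) f_xx = -23*exp(-7*t/5 + 4*x/3)/45 and diffusion = f_x = 4*exp(-7*t/5 + 4*x/3)/3. Substituting x = B_t:
  d(exp(4*B_t/3 - 7*t/5)) = (-23*exp(4*B_t/3 - 7*t/5)/45) dt + (4*exp(4*B_t/3 - 7*t/5)/3) dB_t.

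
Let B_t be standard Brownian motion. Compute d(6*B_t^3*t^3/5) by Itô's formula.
d(6*B_t^3*t^3/5) = (18*B_t*t^2*(B_t^2 + t)/5) dt + (18*B_t^2*t^3/5) dB_t

Itô's formula for f(t, x): d f(t, B_t) = (f_t + (1/2) f_xx) dt + f_x dB_t. Compute partials of f(t, x) = 6*t^3*x^3/5:
  f_t(t,x)  = 18*t^2*x^3/5
  f_x(t,x)  = 18*t^3*x^2/5
  f_xx(t,x) = 36*t^3*x/5
Assemble drift = f_t + (1/2) f_xx = 18*t^2*x*(t + x^2)/5 and diffusion = f_x = 18*t^3*x^2/5. Substituting x = B_t:
  d(6*B_t^3*t^3/5) = (18*B_t*t^2*(B_t^2 + t)/5) dt + (18*B_t^2*t^3/5) dB_t.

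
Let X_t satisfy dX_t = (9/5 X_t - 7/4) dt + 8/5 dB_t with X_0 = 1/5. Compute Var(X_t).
Var(X_t) = 32*exp(18*t/5)/45 - 32/45

The variance V(t) = Var(X_t) satisfies V'(t) = 2 a V(t) + c^2 with V(0) = 0 (drift coefficient is linear in X, diffusion is constant). With a = 9/5, c = 8/5, the solution is
  V(t) = (c^2 / (2 a)) * (exp(2 a t) - 1)
       = ((8/5)^2 / (2*(9/5))) * (exp((18/5) t) - 1)
       = 32*exp(18*t/5)/45 - 32/45.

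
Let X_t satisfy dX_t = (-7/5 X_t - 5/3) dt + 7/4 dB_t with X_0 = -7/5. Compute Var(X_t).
Var(X_t) = 35/32 - 35*exp(-14*t/5)/32

The variance V(t) = Var(X_t) satisfies V'(t) = 2 a V(t) + c^2 with V(0) = 0 (drift coefficient is linear in X, diffusion is constant). With a = -7/5, c = 7/4, the solution is
  V(t) = (c^2 / (2 a)) * (exp(2 a t) - 1)
       = ((7/4)^2 / (2*(-7/5))) * (exp((-14/5) t) - 1)
       = 35/32 - 35*exp(-14*t/5)/32.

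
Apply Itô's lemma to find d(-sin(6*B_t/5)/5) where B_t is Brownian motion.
d(-sin(6*B_t/5)/5) = (18*sin(6*B_t/5)/125) dt + (-6*cos(6*B_t/5)/25) dB_t

Itô's formula for f(B_t) gives d f(B_t) = f'(B_t) dB_t + (1/2) f''(B_t) dt. Compute derivatives of f(x) = -sin(6*x/5)/5:
  f'(x)  = -6*cos(6*x/5)/25
  f''(x) = 36*sin(6*x/5)/125
Substitute x = B_t and multiply the f'' term by 1/2:
  drift     = (1/2) * (36*sin(6*x/5)/125) evaluated at B_t = 18*sin(6*B_t/5)/125
  diffusion = (-6*cos(6*x/5)/25) evaluated at B_t = -6*cos(6*B_t/5)/25
Therefore d(-sin(6*B_t/5)/5) = (18*sin(6*B_t/5)/125) dt + (-6*cos(6*B_t/5)/25) dB_t.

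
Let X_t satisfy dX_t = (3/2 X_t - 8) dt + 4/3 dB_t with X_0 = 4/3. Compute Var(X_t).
Var(X_t) = 16*exp(3*t)/27 - 16/27

The variance V(t) = Var(X_t) satisfies V'(t) = 2 a V(t) + c^2 with V(0) = 0 (drift coefficient is linear in X, diffusion is constant). With a = 3/2, c = 4/3, the solution is
  V(t) = (c^2 / (2 a)) * (exp(2 a t) - 1)
       = ((4/3)^2 / (2*(3/2))) * (exp(3 t) - 1)
       = 16*exp(3*t)/27 - 16/27.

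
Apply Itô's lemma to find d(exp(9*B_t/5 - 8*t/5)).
d(exp(9*B_t/5 - 8*t/5)) = (exp(9*B_t/5 - 8*t/5)/50) dt + (9*exp(9*B_t/5 - 8*t/5)/5) dB_t

Itô's formula for f(t, x): d f(t, B_t) = (f_t + (1/2) f_xx) dt + f_x dB_t. Compute partials of f(t, x) = exp(-8*t/5 + 9*x/5):
  f_t(t,x)  = -8*exp(-8*t/5 + 9*x/5)/5
  f_x(t,x)  = 9*exp(-8*t/5 + 9*x/5)/5
  f_xx(t,x) = 81*exp(-8*t/5 + 9*x/5)/25
Assemble drift = f_t + (1/2) f_xx = exp(-8*t/5 + 9*x/5)/50 and diffusion = f_x = 9*exp(-8*t/5 + 9*x/5)/5. Substituting x = B_t:
  d(exp(9*B_t/5 - 8*t/5)) = (exp(9*B_t/5 - 8*t/5)/50) dt + (9*exp(9*B_t/5 - 8*t/5)/5) dB_t.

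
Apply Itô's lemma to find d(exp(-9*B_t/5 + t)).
d(exp(-9*B_t/5 + t)) = (131*exp(-9*B_t/5 + t)/50) dt + (-9*exp(-9*B_t/5 + t)/5) dB_t

Itô's formula for f(t, x): d f(t, B_t) = (f_t + (1/2) f_xx) dt + f_x dB_t. Compute partials of f(t, x) = exp(t - 9*x/5):
  f_t(t,x)  = exp(t - 9*x/5)
  f_x(t,x)  = -9*exp(t - 9*x/5)/5
  f_xx(t,x) = 81*exp(t - 9*x/5)/25
Assemble drift = f_t + (1/2) f_xx = 131*exp(t - 9*x/5)/50 and diffusion = f_x = -9*exp(t - 9*x/5)/5. Substituting x = B_t:
  d(exp(-9*B_t/5 + t)) = (131*exp(-9*B_t/5 + t)/50) dt + (-9*exp(-9*B_t/5 + t)/5) dB_t.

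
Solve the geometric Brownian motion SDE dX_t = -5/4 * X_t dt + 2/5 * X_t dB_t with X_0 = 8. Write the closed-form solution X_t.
X_t = 8 * exp((-133/100) * t + (2/5) * B_t)

For GBM dX = mu X dt + sigma X dB with X_0 = x_0, apply Itô to Y = log X: dY = (mu - sigma^2/2) dt + sigma dB, so Y_t = log(x_0) + (mu - sigma^2/2) t + sigma B_t and hence X_t = x_0 * exp((mu - sigma^2/2) t + sigma B_t).
With mu = -5/4, sigma = 2/5, x_0 = 8, this gives:
  X_t = 8 * exp((-133/100) * t + (2/5) * B_t).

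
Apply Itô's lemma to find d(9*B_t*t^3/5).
d(9*B_t*t^3/5) = (27*B_t*t^2/5) dt + (9*t^3/5) dB_t

Itô's formula for f(t, x): d f(t, B_t) = (f_t + (1/2) f_xx) dt + f_x dB_t. Compute partials of f(t, x) = 9*t^3*x/5:
  f_t(t,x)  = 27*t^2*x/5
  f_x(t,x)  = 9*t^3/5
  f_xx(t,x) = 0
Assemble drift = f_t + (1/2) f_xx = 27*t^2*x/5 and diffusion = f_x = 9*t^3/5. Substituting x = B_t:
  d(9*B_t*t^3/5) = (27*B_t*t^2/5) dt + (9*t^3/5) dB_t.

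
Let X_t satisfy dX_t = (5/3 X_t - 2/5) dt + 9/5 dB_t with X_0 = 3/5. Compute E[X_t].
E[X_t] = 9*exp(5*t/3)/25 + 6/25

Taking expectations and using E[dB_t] = 0, the mean m(t) = E[X_t] satisfies the ODE m'(t) = a m(t) + b with m(0) = x_0. With a = 5/3, b = -2/5, x_0 = 3/5, the solution is
  m(t) = x_0 * exp(a t) + (b/a) * (exp(a t) - 1)
       = (3/5) * exp((5/3) t) + ((-2/5)/(5/3)) * (exp((5/3) t) - 1)
       = 9*exp(5*t/3)/25 + 6/25.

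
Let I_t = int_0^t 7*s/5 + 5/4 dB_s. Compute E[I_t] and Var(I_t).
E[I_t] = 0; Var(I_t) = t*(784*t^2 + 2100*t + 1875)/1200

The Itô integral of a deterministic integrand f(s) has mean 0 because each increment f(s) * (B_{s+ds} - B_s) has mean 0. By the Itô isometry:
  Var( int_0^t f(s) dB_s ) = E[ (int_0^t f(s) dB_s)^2 ] = int_0^t f(s)^2 ds.
Here f(s) = 7*s/5 + 5/4, so f(s)^2 = (28*s + 25)^2/400. Integrate:
  int_0^t ((28*s + 25)^2/400) ds = t*(784*t^2 + 2100*t + 1875)/1200.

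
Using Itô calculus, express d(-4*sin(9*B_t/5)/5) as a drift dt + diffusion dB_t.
d(-4*sin(9*B_t/5)/5) = (162*sin(9*B_t/5)/125) dt + (-36*cos(9*B_t/5)/25) dB_t

Itô's formula for f(B_t) gives d f(B_t) = f'(B_t) dB_t + (1/2) f''(B_t) dt. Compute derivatives of f(x) = -4*sin(9*x/5)/5:
  f'(x)  = -36*cos(9*x/5)/25
  f''(x) = 324*sin(9*x/5)/125
Substitute x = B_t and multiply the f'' term by 1/2:
  drift     = (1/2) * (324*sin(9*x/5)/125) evaluated at B_t = 162*sin(9*B_t/5)/125
  diffusion = (-36*cos(9*x/5)/25) evaluated at B_t = -36*cos(9*B_t/5)/25
Therefore d(-4*sin(9*B_t/5)/5) = (162*sin(9*B_t/5)/125) dt + (-36*cos(9*B_t/5)/25) dB_t.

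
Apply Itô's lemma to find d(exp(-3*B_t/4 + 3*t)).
d(exp(-3*B_t/4 + 3*t)) = (105*exp(-3*B_t/4 + 3*t)/32) dt + (-3*exp(-3*B_t/4 + 3*t)/4) dB_t

Itô's formula for f(t, x): d f(t, B_t) = (f_t + (1/2) f_xx) dt + f_x dB_t. Compute partials of f(t, x) = exp(3*t - 3*x/4):
  f_t(t,x)  = 3*exp(3*t - 3*x/4)
  f_x(t,x)  = -3*exp(3*t - 3*x/4)/4
  f_xx(t,x) = 9*exp(3*t - 3*x/4)/16
Assemble drift = f_t + (1/2) f_xx = 105*exp(3*t - 3*x/4)/32 and diffusion = f_x = -3*exp(3*t - 3*x/4)/4. Substituting x = B_t:
  d(exp(-3*B_t/4 + 3*t)) = (105*exp(-3*B_t/4 + 3*t)/32) dt + (-3*exp(-3*B_t/4 + 3*t)/4) dB_t.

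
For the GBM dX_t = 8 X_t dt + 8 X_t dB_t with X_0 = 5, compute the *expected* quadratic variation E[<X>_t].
E[<X>_t] = 20*exp(80*t) - 20

<X>_t = int_0^t (8 * X_s)^2 ds. Taking expectation inside the integral: E[<X>_t] = 8^2 * int_0^t E[X_s^2] ds. For GBM, E[X_s^2] = x_0^2 * exp((2 mu + sigma^2) s). Integrating:
  E[<X>_t] = 8^2 * 5^2 * (exp((2*8 + 8^2) t) - 1) / (2*8 + 8^2)
           = 8^2 * 5^2 * (exp(80 t) - 1) / 80 = 20*exp(80*t) - 20.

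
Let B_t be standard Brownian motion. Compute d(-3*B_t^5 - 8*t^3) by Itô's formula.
d(-3*B_t^5 - 8*t^3) = (-30*B_t^3 - 24*t^2) dt + (-15*B_t^4) dB_t

Itô's formula for f(t, x): d f(t, B_t) = (f_t + (1/2) f_xx) dt + f_x dB_t. Compute partials of f(t, x) = -8*t^3 - 3*x^5:
  f_t(t,x)  = -24*t^2
  f_x(t,x)  = -15*x^4
  f_xx(t,x) = -60*x^3
Assemble drift = f_t + (1/2) f_xx = -24*t^2 - 30*x^3 and diffusion = f_x = -15*x^4. Substituting x = B_t:
  d(-3*B_t^5 - 8*t^3) = (-30*B_t^3 - 24*t^2) dt + (-15*B_t^4) dB_t.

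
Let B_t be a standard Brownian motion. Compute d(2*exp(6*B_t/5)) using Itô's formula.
d(2*exp(6*B_t/5)) = (36*exp(6*B_t/5)/25) dt + (12*exp(6*B_t/5)/5) dB_t

Itô's formula for f(B_t) gives d f(B_t) = f'(B_t) dB_t + (1/2) f''(B_t) dt. Compute derivatives of f(x) = 2*exp(6*x/5):
  f'(x)  = 12*exp(6*x/5)/5
  f''(x) = 72*exp(6*x/5)/25
Substitute x = B_t and multiply the f'' term by 1/2:
  drift     = (1/2) * (72*exp(6*x/5)/25) evaluated at B_t = 36*exp(6*B_t/5)/25
  diffusion = (12*exp(6*x/5)/5) evaluated at B_t = 12*exp(6*B_t/5)/5
Therefore d(2*exp(6*B_t/5)) = (36*exp(6*B_t/5)/25) dt + (12*exp(6*B_t/5)/5) dB_t.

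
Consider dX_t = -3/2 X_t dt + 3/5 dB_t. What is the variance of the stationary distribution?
lim Var(X_t) = 3/25

The OU SDE dX = -theta X dt + sigma dB admits the integrating factor exp(theta t): d(exp(theta t) X_t) = sigma exp(theta t) dB_t. Integrating from 0 to t gives X_t = x_0 * exp(-theta t) + sigma * int_0^t exp(-theta (t-s)) dB_s for any initial x_0. The Itô integral has variance (by the Itô isometry) sigma^2 * int_0^t exp(-2 theta (t - s)) ds = sigma^2 * (1 - exp(-2 theta t)) / (2 theta), independent of x_0.
With theta = 3/2, sigma = 3/5:
  Var(X_t) = (3/5)^2 * (1 - exp(-2*3/2 t)) / (2 * 3/2) = 3/25 - 3*exp(-3*t)/25.
As t -> infinity, exp(-2*3/2 t) -> 0, so the stationary variance is sigma^2 / (2 theta) = 3/25.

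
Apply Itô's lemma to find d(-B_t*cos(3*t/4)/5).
d(-B_t*cos(3*t/4)/5) = (3*B_t*sin(3*t/4)/20) dt + (-cos(3*t/4)/5) dB_t

Itô's formula for f(t, x): d f(t, B_t) = (f_t + (1/2) f_xx) dt + f_x dB_t. Compute partials of f(t, x) = -x*cos(3*t/4)/5:
  f_t(t,x)  = 3*x*sin(3*t/4)/20
  f_x(t,x)  = -cos(3*t/4)/5
  f_xx(t,x) = 0
Assemble drift = f_t + (1/2) f_xx = 3*x*sin(3*t/4)/20 and diffusion = f_x = -cos(3*t/4)/5. Substituting x = B_t:
  d(-B_t*cos(3*t/4)/5) = (3*B_t*sin(3*t/4)/20) dt + (-cos(3*t/4)/5) dB_t.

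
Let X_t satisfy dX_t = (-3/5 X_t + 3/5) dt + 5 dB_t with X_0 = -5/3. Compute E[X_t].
E[X_t] = 1 - 8*exp(-3*t/5)/3

Taking expectations and using E[dB_t] = 0, the mean m(t) = E[X_t] satisfies the ODE m'(t) = a m(t) + b with m(0) = x_0. With a = -3/5, b = 3/5, x_0 = -5/3, the solution is
  m(t) = x_0 * exp(a t) + (b/a) * (exp(a t) - 1)
       = (-5/3) * exp((-3/5) t) + ((3/5)/(-3/5)) * (exp((-3/5) t) - 1)
       = 1 - 8*exp(-3*t/5)/3.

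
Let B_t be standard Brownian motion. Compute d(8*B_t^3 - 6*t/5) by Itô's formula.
d(8*B_t^3 - 6*t/5) = (24*B_t - 6/5) dt + (24*B_t^2) dB_t

Itô's formula for f(t, x): d f(t, B_t) = (f_t + (1/2) f_xx) dt + f_x dB_t. Compute partials of f(t, x) = -6*t/5 + 8*x^3:
  f_t(t,x)  = -6/5
  f_x(t,x)  = 24*x^2
  f_xx(t,x) = 48*x
Assemble drift = f_t + (1/2) f_xx = 24*x - 6/5 and diffusion = f_x = 24*x^2. Substituting x = B_t:
  d(8*B_t^3 - 6*t/5) = (24*B_t - 6/5) dt + (24*B_t^2) dB_t.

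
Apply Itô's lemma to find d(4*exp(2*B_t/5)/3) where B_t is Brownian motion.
d(4*exp(2*B_t/5)/3) = (8*exp(2*B_t/5)/75) dt + (8*exp(2*B_t/5)/15) dB_t

Itô's formula for f(B_t) gives d f(B_t) = f'(B_t) dB_t + (1/2) f''(B_t) dt. Compute derivatives of f(x) = 4*exp(2*x/5)/3:
  f'(x)  = 8*exp(2*x/5)/15
  f''(x) = 16*exp(2*x/5)/75
Substitute x = B_t and multiply the f'' term by 1/2:
  drift     = (1/2) * (16*exp(2*x/5)/75) evaluated at B_t = 8*exp(2*B_t/5)/75
  diffusion = (8*exp(2*x/5)/15) evaluated at B_t = 8*exp(2*B_t/5)/15
Therefore d(4*exp(2*B_t/5)/3) = (8*exp(2*B_t/5)/75) dt + (8*exp(2*B_t/5)/15) dB_t.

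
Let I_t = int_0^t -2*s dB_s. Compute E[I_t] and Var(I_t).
E[I_t] = 0; Var(I_t) = 4*t^3/3

The Itô integral of a deterministic integrand f(s) has mean 0 because each increment f(s) * (B_{s+ds} - B_s) has mean 0. By the Itô isometry:
  Var( int_0^t f(s) dB_s ) = E[ (int_0^t f(s) dB_s)^2 ] = int_0^t f(s)^2 ds.
Here f(s) = -2*s, so f(s)^2 = 4*s^2. Integrate:
  int_0^t (4*s^2) ds = 4*t^3/3.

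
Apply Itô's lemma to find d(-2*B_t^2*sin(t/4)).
d(-2*B_t^2*sin(t/4)) = (-B_t^2*cos(t/4)/2 - 2*sin(t/4)) dt + (-4*B_t*sin(t/4)) dB_t

Itô's formula for f(t, x): d f(t, B_t) = (f_t + (1/2) f_xx) dt + f_x dB_t. Compute partials of f(t, x) = -2*x^2*sin(t/4):
  f_t(t,x)  = -x^2*cos(t/4)/2
  f_x(t,x)  = -4*x*sin(t/4)
  f_xx(t,x) = -4*sin(t/4)
Assemble drift = f_t + (1/2) f_xx = -x^2*cos(t/4)/2 - 2*sin(t/4) and diffusion = f_x = -4*x*sin(t/4). Substituting x = B_t:
  d(-2*B_t^2*sin(t/4)) = (-B_t^2*cos(t/4)/2 - 2*sin(t/4)) dt + (-4*B_t*sin(t/4)) dB_t.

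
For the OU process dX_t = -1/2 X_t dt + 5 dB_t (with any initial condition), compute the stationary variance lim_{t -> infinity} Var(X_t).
lim Var(X_t) = 25

The OU SDE dX = -theta X dt + sigma dB admits the integrating factor exp(theta t): d(exp(theta t) X_t) = sigma exp(theta t) dB_t. Integrating from 0 to t gives X_t = x_0 * exp(-theta t) + sigma * int_0^t exp(-theta (t-s)) dB_s for any initial x_0. The Itô integral has variance (by the Itô isometry) sigma^2 * int_0^t exp(-2 theta (t - s)) ds = sigma^2 * (1 - exp(-2 theta t)) / (2 theta), independent of x_0.
With theta = 1/2, sigma = 5:
  Var(X_t) = (5)^2 * (1 - exp(-2*1/2 t)) / (2 * 1/2) = 25 - 25*exp(-t).
As t -> infinity, exp(-2*1/2 t) -> 0, so the stationary variance is sigma^2 / (2 theta) = 25.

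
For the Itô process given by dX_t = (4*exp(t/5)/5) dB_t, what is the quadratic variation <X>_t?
<X>_t = 8*exp(2*t/5)/5 - 8/5

For an Itô process dX_t = a(t) dt + b(t) dB_t, the quadratic variation is <X>_t = int_0^t b(s)^2 ds (the drift term does not contribute). Here b(s) = 4*exp(s/5)/5, so
  b(s)^2 = 16*exp(2*s/5)/25.
Integrating from 0 to t:
  <X>_t = int_0^t (16*exp(2*s/5)/25) ds = 8*exp(2*t/5)/5 - 8/5.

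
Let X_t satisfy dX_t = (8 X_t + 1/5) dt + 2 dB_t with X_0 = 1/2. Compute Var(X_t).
Var(X_t) = exp(16*t)/4 - 1/4

The variance V(t) = Var(X_t) satisfies V'(t) = 2 a V(t) + c^2 with V(0) = 0 (drift coefficient is linear in X, diffusion is constant). With a = 8, c = 2, the solution is
  V(t) = (c^2 / (2 a)) * (exp(2 a t) - 1)
       = (2^2 / (2*8)) * (exp(16 t) - 1)
       = exp(16*t)/4 - 1/4.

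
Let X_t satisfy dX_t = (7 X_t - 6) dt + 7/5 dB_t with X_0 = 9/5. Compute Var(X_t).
Var(X_t) = 7*exp(14*t)/50 - 7/50

The variance V(t) = Var(X_t) satisfies V'(t) = 2 a V(t) + c^2 with V(0) = 0 (drift coefficient is linear in X, diffusion is constant). With a = 7, c = 7/5, the solution is
  V(t) = (c^2 / (2 a)) * (exp(2 a t) - 1)
       = ((7/5)^2 / (2*7)) * (exp(14 t) - 1)
       = 7*exp(14*t)/50 - 7/50.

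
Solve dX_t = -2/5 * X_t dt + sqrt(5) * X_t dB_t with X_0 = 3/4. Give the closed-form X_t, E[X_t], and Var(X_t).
X_t = 3/4 * exp((-29/10) t + (sqrt(5)) B_t); E[X_t] = 3*exp(-2*t/5)/4; Var(X_t) = (9*exp(5*t) - 9)*exp(-4*t/5)/16

For GBM dX = mu X dt + sigma X dB with X_0 = x_0, apply Itô to Y = log X: dY = (mu - sigma^2/2) dt + sigma dB, so Y_t = log(x_0) + (mu - sigma^2/2) t + sigma B_t and hence X_t = x_0 * exp((mu - sigma^2/2) t + sigma B_t).
With mu = -2/5, sigma = sqrt(5), x_0 = 3/4, this gives:
  X_t = 3/4 * exp((-29/10) * t + (sqrt(5)) * B_t).
Since sigma*B_t ~ Normal(0, sigma^2 t), E[exp(sigma*B_t)] = exp(sigma^2 t / 2); so E[X_t] = x_0 * exp((mu - sigma^2/2) t) * exp(sigma^2 t / 2) = x_0 * exp(mu t) = 3*exp(-2*t/5)/4.
Var(X_t) = E[X_t^2] - (E[X_t])^2 = x_0^2 * exp(2 mu t) * (exp(sigma^2 t) - 1) = (9*exp(5*t) - 9)*exp(-4*t/5)/16.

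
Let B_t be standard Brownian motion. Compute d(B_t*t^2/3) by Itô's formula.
d(B_t*t^2/3) = (2*B_t*t/3) dt + (t^2/3) dB_t

Itô's formula for f(t, x): d f(t, B_t) = (f_t + (1/2) f_xx) dt + f_x dB_t. Compute partials of f(t, x) = t^2*x/3:
  f_t(t,x)  = 2*t*x/3
  f_x(t,x)  = t^2/3
  f_xx(t,x) = 0
Assemble drift = f_t + (1/2) f_xx = 2*t*x/3 and diffusion = f_x = t^2/3. Substituting x = B_t:
  d(B_t*t^2/3) = (2*B_t*t/3) dt + (t^2/3) dB_t.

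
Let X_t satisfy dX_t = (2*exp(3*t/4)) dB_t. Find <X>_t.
<X>_t = 8*exp(3*t/2)/3 - 8/3

For an Itô process dX_t = a(t) dt + b(t) dB_t, the quadratic variation is <X>_t = int_0^t b(s)^2 ds (the drift term does not contribute). Here b(s) = 2*exp(3*s/4), so
  b(s)^2 = 4*exp(3*s/2).
Integrating from 0 to t:
  <X>_t = int_0^t (4*exp(3*s/2)) ds = 8*exp(3*t/2)/3 - 8/3.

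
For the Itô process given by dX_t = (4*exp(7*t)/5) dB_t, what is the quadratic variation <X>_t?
<X>_t = 8*exp(14*t)/175 - 8/175

For an Itô process dX_t = a(t) dt + b(t) dB_t, the quadratic variation is <X>_t = int_0^t b(s)^2 ds (the drift term does not contribute). Here b(s) = 4*exp(7*s)/5, so
  b(s)^2 = 16*exp(14*s)/25.
Integrating from 0 to t:
  <X>_t = int_0^t (16*exp(14*s)/25) ds = 8*exp(14*t)/175 - 8/175.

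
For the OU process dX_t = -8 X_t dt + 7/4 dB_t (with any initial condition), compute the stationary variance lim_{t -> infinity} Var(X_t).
lim Var(X_t) = 49/256

The OU SDE dX = -theta X dt + sigma dB admits the integrating factor exp(theta t): d(exp(theta t) X_t) = sigma exp(theta t) dB_t. Integrating from 0 to t gives X_t = x_0 * exp(-theta t) + sigma * int_0^t exp(-theta (t-s)) dB_s for any initial x_0. The Itô integral has variance (by the Itô isometry) sigma^2 * int_0^t exp(-2 theta (t - s)) ds = sigma^2 * (1 - exp(-2 theta t)) / (2 theta), independent of x_0.
With theta = 8, sigma = 7/4:
  Var(X_t) = (7/4)^2 * (1 - exp(-2*8 t)) / (2 * 8) = 49/256 - 49*exp(-16*t)/256.
As t -> infinity, exp(-2*8 t) -> 0, so the stationary variance is sigma^2 / (2 theta) = 49/256.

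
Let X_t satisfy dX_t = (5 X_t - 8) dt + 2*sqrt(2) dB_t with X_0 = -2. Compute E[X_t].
E[X_t] = 8/5 - 18*exp(5*t)/5

Taking expectations and using E[dB_t] = 0, the mean m(t) = E[X_t] satisfies the ODE m'(t) = a m(t) + b with m(0) = x_0. With a = 5, b = -8, x_0 = -2, the solution is
  m(t) = x_0 * exp(a t) + (b/a) * (exp(a t) - 1)
       = (-2) * exp(5 t) + ((-8)/5) * (exp(5 t) - 1)
       = 8/5 - 18*exp(5*t)/5.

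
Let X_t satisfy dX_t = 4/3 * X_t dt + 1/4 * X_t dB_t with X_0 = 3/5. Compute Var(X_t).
Var(X_t) = 9*(exp(t/16) - 1)*exp(8*t/3)/25

For GBM dX = mu X dt + sigma X dB with X_0 = x_0, apply Itô to Y = log X: dY = (mu - sigma^2/2) dt + sigma dB, so Y_t = log(x_0) + (mu - sigma^2/2) t + sigma B_t and hence X_t = x_0 * exp((mu - sigma^2/2) t + sigma B_t).
With mu = 4/3, sigma = 1/4, x_0 = 3/5, this gives:
  X_t = 3/5 * exp((125/96) * t + (1/4) * B_t).
Since sigma*B_t ~ Normal(0, sigma^2 t), E[exp(sigma*B_t)] = exp(sigma^2 t / 2); so E[X_t] = x_0 * exp((mu - sigma^2/2) t) * exp(sigma^2 t / 2) = x_0 * exp(mu t) = 3*exp(4*t/3)/5.
Var(X_t) = E[X_t^2] - (E[X_t])^2 = x_0^2 * exp(2 mu t) * (exp(sigma^2 t) - 1) = 9*(exp(t/16) - 1)*exp(8*t/3)/25.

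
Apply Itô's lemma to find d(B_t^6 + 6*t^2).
d(B_t^6 + 6*t^2) = (15*B_t^4 + 12*t) dt + (6*B_t^5) dB_t

Itô's formula for f(t, x): d f(t, B_t) = (f_t + (1/2) f_xx) dt + f_x dB_t. Compute partials of f(t, x) = 6*t^2 + x^6:
  f_t(t,x)  = 12*t
  f_x(t,x)  = 6*x^5
  f_xx(t,x) = 30*x^4
Assemble drift = f_t + (1/2) f_xx = 12*t + 15*x^4 and diffusion = f_x = 6*x^5. Substituting x = B_t:
  d(B_t^6 + 6*t^2) = (15*B_t^4 + 12*t) dt + (6*B_t^5) dB_t.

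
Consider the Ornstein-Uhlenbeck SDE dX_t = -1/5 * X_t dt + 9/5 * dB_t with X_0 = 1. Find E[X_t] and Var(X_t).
E[X_t] = exp(-t/5); Var(X_t) = 81/10 - 81*exp(-2*t/5)/10

The OU SDE dX = -theta X dt + sigma dB admits the integrating factor exp(theta t): d(exp(theta t) X_t) = sigma exp(theta t) dB_t. Integrating from 0 to t:
  X_t = x_0 * exp(-theta t) + sigma * int_0^t exp(-theta (t-s)) dB_s.
The Itô integral has mean 0 and (by the Itô isometry) variance sigma^2 * int_0^t exp(-2 theta (t - s)) ds = sigma^2 * (1 - exp(-2 theta t)) / (2 theta).
With theta = 1/5, sigma = 9/5, x_0 = 1:
  E[X_t] = 1 * exp(-1/5 t) = exp(-t/5)
  Var(X_t) = (9/5)^2 * (1 - exp(-2*1/5 t)) / (2 * 1/5) = 81/10 - 81*exp(-2*t/5)/10.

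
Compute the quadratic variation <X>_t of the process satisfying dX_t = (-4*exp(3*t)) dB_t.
<X>_t = 8*exp(6*t)/3 - 8/3

For an Itô process dX_t = a(t) dt + b(t) dB_t, the quadratic variation is <X>_t = int_0^t b(s)^2 ds (the drift term does not contribute). Here b(s) = -4*exp(3*s), so
  b(s)^2 = 16*exp(6*s).
Integrating from 0 to t:
  <X>_t = int_0^t (16*exp(6*s)) ds = 8*exp(6*t)/3 - 8/3.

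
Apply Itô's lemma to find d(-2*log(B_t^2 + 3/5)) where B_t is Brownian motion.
d(-2*log(B_t^2 + 3/5)) = (10*(5*B_t^2 - 3)/(5*B_t^2 + 3)^2) dt + (-20*B_t/(5*B_t^2 + 3)) dB_t

Itô's formula for f(B_t) gives d f(B_t) = f'(B_t) dB_t + (1/2) f''(B_t) dt. Compute derivatives of f(x) = -2*log(x^2 + 3/5):
  f'(x)  = -20*x/(5*x^2 + 3)
  f''(x) = 20*(5*x^2 - 3)/(5*x^2 + 3)^2
Substitute x = B_t and multiply the f'' term by 1/2:
  drift     = (1/2) * (20*(5*x^2 - 3)/(5*x^2 + 3)^2) evaluated at B_t = 10*(5*B_t^2 - 3)/(5*B_t^2 + 3)^2
  diffusion = (-20*x/(5*x^2 + 3)) evaluated at B_t = -20*B_t/(5*B_t^2 + 3)
Therefore d(-2*log(B_t^2 + 3/5)) = (10*(5*B_t^2 - 3)/(5*B_t^2 + 3)^2) dt + (-20*B_t/(5*B_t^2 + 3)) dB_t.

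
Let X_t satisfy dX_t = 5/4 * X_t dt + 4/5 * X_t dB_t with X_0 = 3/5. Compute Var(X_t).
Var(X_t) = 9*(exp(16*t/25) - 1)*exp(5*t/2)/25

For GBM dX = mu X dt + sigma X dB with X_0 = x_0, apply Itô to Y = log X: dY = (mu - sigma^2/2) dt + sigma dB, so Y_t = log(x_0) + (mu - sigma^2/2) t + sigma B_t and hence X_t = x_0 * exp((mu - sigma^2/2) t + sigma B_t).
With mu = 5/4, sigma = 4/5, x_0 = 3/5, this gives:
  X_t = 3/5 * exp((93/100) * t + (4/5) * B_t).
Since sigma*B_t ~ Normal(0, sigma^2 t), E[exp(sigma*B_t)] = exp(sigma^2 t / 2); so E[X_t] = x_0 * exp((mu - sigma^2/2) t) * exp(sigma^2 t / 2) = x_0 * exp(mu t) = 3*exp(5*t/4)/5.
Var(X_t) = E[X_t^2] - (E[X_t])^2 = x_0^2 * exp(2 mu t) * (exp(sigma^2 t) - 1) = 9*(exp(16*t/25) - 1)*exp(5*t/2)/25.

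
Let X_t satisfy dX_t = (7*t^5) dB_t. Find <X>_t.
<X>_t = 49*t^11/11

For an Itô process dX_t = a(t) dt + b(t) dB_t, the quadratic variation is <X>_t = int_0^t b(s)^2 ds (the drift term does not contribute). Here b(s) = 7*s^5, so
  b(s)^2 = 49*s^10.
Integrating from 0 to t:
  <X>_t = int_0^t (49*s^10) ds = 49*t^11/11.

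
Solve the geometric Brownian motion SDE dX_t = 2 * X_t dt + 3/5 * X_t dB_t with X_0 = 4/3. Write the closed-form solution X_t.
X_t = 4/3 * exp((91/50) * t + (3/5) * B_t)

For GBM dX = mu X dt + sigma X dB with X_0 = x_0, apply Itô to Y = log X: dY = (mu - sigma^2/2) dt + sigma dB, so Y_t = log(x_0) + (mu - sigma^2/2) t + sigma B_t and hence X_t = x_0 * exp((mu - sigma^2/2) t + sigma B_t).
With mu = 2, sigma = 3/5, x_0 = 4/3, this gives:
  X_t = 4/3 * exp((91/50) * t + (3/5) * B_t).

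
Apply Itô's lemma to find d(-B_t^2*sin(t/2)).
d(-B_t^2*sin(t/2)) = (-B_t^2*cos(t/2)/2 - sin(t/2)) dt + (-2*B_t*sin(t/2)) dB_t

Itô's formula for f(t, x): d f(t, B_t) = (f_t + (1/2) f_xx) dt + f_x dB_t. Compute partials of f(t, x) = -x^2*sin(t/2):
  f_t(t,x)  = -x^2*cos(t/2)/2
  f_x(t,x)  = -2*x*sin(t/2)
  f_xx(t,x) = -2*sin(t/2)
Assemble drift = f_t + (1/2) f_xx = -x^2*cos(t/2)/2 - sin(t/2) and diffusion = f_x = -2*x*sin(t/2). Substituting x = B_t:
  d(-B_t^2*sin(t/2)) = (-B_t^2*cos(t/2)/2 - sin(t/2)) dt + (-2*B_t*sin(t/2)) dB_t.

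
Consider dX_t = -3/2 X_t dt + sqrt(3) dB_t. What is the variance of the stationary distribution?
lim Var(X_t) = 1

The OU SDE dX = -theta X dt + sigma dB admits the integrating factor exp(theta t): d(exp(theta t) X_t) = sigma exp(theta t) dB_t. Integrating from 0 to t gives X_t = x_0 * exp(-theta t) + sigma * int_0^t exp(-theta (t-s)) dB_s for any initial x_0. The Itô integral has variance (by the Itô isometry) sigma^2 * int_0^t exp(-2 theta (t - s)) ds = sigma^2 * (1 - exp(-2 theta t)) / (2 theta), independent of x_0.
With theta = 3/2, sigma = sqrt(3):
  Var(X_t) = (sqrt(3))^2 * (1 - exp(-2*3/2 t)) / (2 * 3/2) = 1 - exp(-3*t).
As t -> infinity, exp(-2*3/2 t) -> 0, so the stationary variance is sigma^2 / (2 theta) = 1.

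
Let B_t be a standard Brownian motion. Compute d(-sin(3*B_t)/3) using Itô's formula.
d(-sin(3*B_t)/3) = (3*sin(3*B_t)/2) dt + (-cos(3*B_t)) dB_t

Itô's formula for f(B_t) gives d f(B_t) = f'(B_t) dB_t + (1/2) f''(B_t) dt. Compute derivatives of f(x) = -sin(3*x)/3:
  f'(x)  = -cos(3*x)
  f''(x) = 3*sin(3*x)
Substitute x = B_t and multiply the f'' term by 1/2:
  drift     = (1/2) * (3*sin(3*x)) evaluated at B_t = 3*sin(3*B_t)/2
  diffusion = (-cos(3*x)) evaluated at B_t = -cos(3*B_t)
Therefore d(-sin(3*B_t)/3) = (3*sin(3*B_t)/2) dt + (-cos(3*B_t)) dB_t.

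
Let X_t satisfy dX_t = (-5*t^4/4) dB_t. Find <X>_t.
<X>_t = 25*t^9/144

For an Itô process dX_t = a(t) dt + b(t) dB_t, the quadratic variation is <X>_t = int_0^t b(s)^2 ds (the drift term does not contribute). Here b(s) = -5*s^4/4, so
  b(s)^2 = 25*s^8/16.
Integrating from 0 to t:
  <X>_t = int_0^t (25*s^8/16) ds = 25*t^9/144.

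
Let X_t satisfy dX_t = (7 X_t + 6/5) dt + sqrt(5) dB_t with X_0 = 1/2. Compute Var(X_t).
Var(X_t) = 5*exp(14*t)/14 - 5/14

The variance V(t) = Var(X_t) satisfies V'(t) = 2 a V(t) + c^2 with V(0) = 0 (drift coefficient is linear in X, diffusion is constant). With a = 7, c = sqrt(5), the solution is
  V(t) = (c^2 / (2 a)) * (exp(2 a t) - 1)
       = (sqrt(5)^2 / (2*7)) * (exp(14 t) - 1)
       = 5*exp(14*t)/14 - 5/14.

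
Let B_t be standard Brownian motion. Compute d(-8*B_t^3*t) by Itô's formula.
d(-8*B_t^3*t) = (8*B_t*(-B_t^2 - 3*t)) dt + (-24*B_t^2*t) dB_t

Itô's formula for f(t, x): d f(t, B_t) = (f_t + (1/2) f_xx) dt + f_x dB_t. Compute partials of f(t, x) = -8*t*x^3:
  f_t(t,x)  = -8*x^3
  f_x(t,x)  = -24*t*x^2
  f_xx(t,x) = -48*t*x
Assemble drift = f_t + (1/2) f_xx = 8*x*(-3*t - x^2) and diffusion = f_x = -24*t*x^2. Substituting x = B_t:
  d(-8*B_t^3*t) = (8*B_t*(-B_t^2 - 3*t)) dt + (-24*B_t^2*t) dB_t.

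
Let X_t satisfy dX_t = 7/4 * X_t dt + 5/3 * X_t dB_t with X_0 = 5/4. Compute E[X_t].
E[X_t] = 5*exp(7*t/4)/4

For GBM dX = mu X dt + sigma X dB with X_0 = x_0, apply Itô to Y = log X: dY = (mu - sigma^2/2) dt + sigma dB, so Y_t = log(x_0) + (mu - sigma^2/2) t + sigma B_t and hence X_t = x_0 * exp((mu - sigma^2/2) t + sigma B_t).
With mu = 7/4, sigma = 5/3, x_0 = 5/4, this gives:
  X_t = 5/4 * exp((13/36) * t + (5/3) * B_t).
Since sigma*B_t ~ Normal(0, sigma^2 t), E[exp(sigma*B_t)] = exp(sigma^2 t / 2); so E[X_t] = x_0 * exp((mu - sigma^2/2) t) * exp(sigma^2 t / 2) = x_0 * exp(mu t) = 5*exp(7*t/4)/4.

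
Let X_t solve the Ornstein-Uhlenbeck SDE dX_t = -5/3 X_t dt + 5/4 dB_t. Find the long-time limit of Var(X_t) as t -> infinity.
lim Var(X_t) = 15/32

The OU SDE dX = -theta X dt + sigma dB admits the integrating factor exp(theta t): d(exp(theta t) X_t) = sigma exp(theta t) dB_t. Integrating from 0 to t gives X_t = x_0 * exp(-theta t) + sigma * int_0^t exp(-theta (t-s)) dB_s for any initial x_0. The Itô integral has variance (by the Itô isometry) sigma^2 * int_0^t exp(-2 theta (t - s)) ds = sigma^2 * (1 - exp(-2 theta t)) / (2 theta), independent of x_0.
With theta = 5/3, sigma = 5/4:
  Var(X_t) = (5/4)^2 * (1 - exp(-2*5/3 t)) / (2 * 5/3) = 15/32 - 15*exp(-10*t/3)/32.
As t -> infinity, exp(-2*5/3 t) -> 0, so the stationary variance is sigma^2 / (2 theta) = 15/32.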